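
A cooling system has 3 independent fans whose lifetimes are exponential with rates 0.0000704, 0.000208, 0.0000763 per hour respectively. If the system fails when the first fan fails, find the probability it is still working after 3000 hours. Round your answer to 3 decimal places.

0.345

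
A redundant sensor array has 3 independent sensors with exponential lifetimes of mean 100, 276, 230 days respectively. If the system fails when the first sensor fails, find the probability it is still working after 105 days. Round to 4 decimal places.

The first failure time is exponential with rate Σλ_i = 1/100 + 1/276 + 1/230 = 0.017971 per day.
P(min > 105) = e^(−0.017971·105) = e^(−1.887) ≈ 0.1515.

0.1515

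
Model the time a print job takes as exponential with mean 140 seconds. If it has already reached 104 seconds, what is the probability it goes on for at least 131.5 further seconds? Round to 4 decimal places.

0.3909

The rate is λ = 1/140 = 0.00714286 per second.
P(X > s+t | X > s) = e^(−λ(s+t))/e^(−λs) = e^(−λt), independent of s = 104.
P(X > 131.5) = e^(−0.93929) ≈ 0.3909.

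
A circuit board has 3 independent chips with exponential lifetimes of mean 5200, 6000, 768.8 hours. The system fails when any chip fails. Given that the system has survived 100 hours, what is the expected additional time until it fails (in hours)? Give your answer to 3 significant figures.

603

First-failure rate Σλ = 1/5200 + 1/6000 + 1/768.8 = 0.0016597.
By memorylessness the expected residual is 1/Σλ = 602.518 hours, regardless of the 100 already elapsed.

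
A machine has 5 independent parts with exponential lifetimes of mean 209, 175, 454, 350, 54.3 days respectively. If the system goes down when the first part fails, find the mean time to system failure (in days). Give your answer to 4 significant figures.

The first failure time is exponential with rate Σλ_i = 1/209 + 1/175 + 1/454 + 1/350 + 1/54.3 = 0.033975 per day.
E[min] = 1/Σλ = 1/0.033975 = 29.4334 days.

29.43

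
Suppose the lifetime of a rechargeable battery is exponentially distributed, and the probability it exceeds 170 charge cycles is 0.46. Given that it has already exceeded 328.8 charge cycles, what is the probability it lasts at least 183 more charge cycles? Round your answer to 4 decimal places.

From e^(−λ·170) = 0.46, λ = −ln(0.46)/170 = 0.00456782.
Memoryless: P(X > 328.8+183 | X > 328.8) = P(X > 183) = e^(−0.00456782·183) ≈ 0.4335.

0.4335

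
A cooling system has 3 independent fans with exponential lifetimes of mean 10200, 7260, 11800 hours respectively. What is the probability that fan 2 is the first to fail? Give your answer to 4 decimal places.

Rates: λ_i = 1/mean_i → 0.0000980392, 0.000137741, 0.0000847458; Σλ = 0.000320526.
P(fan 2 first) = λ_2/Σλ = 0.000137741/0.000320526 ≈ 0.4297.

0.4297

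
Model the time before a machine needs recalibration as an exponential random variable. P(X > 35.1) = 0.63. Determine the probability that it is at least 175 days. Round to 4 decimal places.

e^(−λ·35.1) = 0.63 ⇒ λ = −ln(0.63)/35.1 = 0.0131634.
P(X > 175) = e^(−0.0131634·175) = e^(−2.3036) ≈ 0.0999.

0.0999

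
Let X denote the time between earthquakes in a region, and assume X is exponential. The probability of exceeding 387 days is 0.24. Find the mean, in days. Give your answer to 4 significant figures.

e^(−λ·387) = 0.24 ⇒ λ = −ln(0.24)/387 = 0.00368764.
Mean = 1/λ = 271.176 days.

271.2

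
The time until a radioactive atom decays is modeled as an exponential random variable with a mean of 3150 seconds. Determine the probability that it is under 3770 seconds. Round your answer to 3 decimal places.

0.698

The rate is λ = 1/3150 = 0.00031746 per second.
P(X ≤ 3770) = 1 − e^(−λ·3770) = 1 − e^(−1.1968) ≈ 0.698.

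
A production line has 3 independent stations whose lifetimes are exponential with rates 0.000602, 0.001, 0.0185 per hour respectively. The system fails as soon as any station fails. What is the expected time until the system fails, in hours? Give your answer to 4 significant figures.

49.75

The time to first failure is exponential with rate Σλ = 0.000602 + 0.001 + 0.0185 = 0.020102.
E[min] = 1/Σλ = 1/0.020102 = 49.7463 hours.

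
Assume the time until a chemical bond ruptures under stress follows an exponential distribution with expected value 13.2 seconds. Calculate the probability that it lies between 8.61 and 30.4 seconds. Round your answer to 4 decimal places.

0.4209

The rate is λ = 1/13.2 = 0.0757576 per second.
P(8.61 < X < 30.4) = e^(−λ·8.61) − e^(−λ·30.4) = 0.52086 − 0.09996 ≈ 0.4209.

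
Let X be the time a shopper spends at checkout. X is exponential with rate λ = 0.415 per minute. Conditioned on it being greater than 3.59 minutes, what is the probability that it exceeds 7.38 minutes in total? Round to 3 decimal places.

0.207

By the memoryless property, P(X > 3.59+3.79 | X > 3.59) = P(X > 3.79).
P(X > 3.79) = e^(−1.5728) ≈ 0.207.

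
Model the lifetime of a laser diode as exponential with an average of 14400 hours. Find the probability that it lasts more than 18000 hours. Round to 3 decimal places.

The rate is λ = 1/14400 = 0.0000694444 per hour.
P(X > 18000) = e^(−λ·18000) = e^(−1.25) ≈ 0.287.

0.287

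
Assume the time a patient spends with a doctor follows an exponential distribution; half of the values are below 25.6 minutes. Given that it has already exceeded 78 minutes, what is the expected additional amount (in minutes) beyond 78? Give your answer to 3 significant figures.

36.9

For an exponential, median = ln(2)/λ, so λ = ln 2 / 25.6 = 0.0270761 per minute.
By memorylessness, the remaining amount past any threshold is again Exp(λ) with mean 1/λ = 36.933 minutes.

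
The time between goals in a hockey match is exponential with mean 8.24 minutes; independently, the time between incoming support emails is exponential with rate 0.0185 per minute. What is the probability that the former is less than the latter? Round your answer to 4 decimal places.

0.8677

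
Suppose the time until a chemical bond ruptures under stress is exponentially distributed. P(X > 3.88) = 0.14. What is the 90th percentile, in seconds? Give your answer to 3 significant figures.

4.54

e^(−λ·3.88) = 0.14 ⇒ λ = −ln(0.14)/3.88 = 0.50673.
90th percentile: 1 − e^(−λt) = 0.9, t = −ln(0.1)/λ = 4.54401 seconds.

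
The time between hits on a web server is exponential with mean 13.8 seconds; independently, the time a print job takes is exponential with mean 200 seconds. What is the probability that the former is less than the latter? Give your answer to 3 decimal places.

0.935

λ_1 = 1/13.8 = 0.0724638, λ_2 = 1/200 = 0.005.
For independent exponentials, P(the former < the latter) = λ_1/(λ_1+λ_2) = 0.0724638/0.0774638 ≈ 0.935.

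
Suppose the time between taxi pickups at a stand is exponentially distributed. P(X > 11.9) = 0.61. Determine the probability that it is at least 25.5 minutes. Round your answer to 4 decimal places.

0.3467

e^(−λ·11.9) = 0.61 ⇒ λ = −ln(0.61)/11.9 = 0.0415375.
P(X > 25.5) = e^(−0.0415375·25.5) = e^(−1.0592) ≈ 0.3467.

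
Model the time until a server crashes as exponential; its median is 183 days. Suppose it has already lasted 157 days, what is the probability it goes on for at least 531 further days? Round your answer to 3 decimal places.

0.134

For an exponential, median = ln(2)/λ, so λ = ln 2 / 183 = 0.00378769 per day.
P(X > s+t | X > s) = e^(−λ(s+t))/e^(−λs) = e^(−λt), independent of s = 157.
P(X > 531) = e^(−2.0113) ≈ 0.134.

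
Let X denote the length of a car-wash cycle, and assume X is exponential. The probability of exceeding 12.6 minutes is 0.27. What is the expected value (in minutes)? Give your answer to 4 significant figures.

e^(−λ·12.6) = 0.27 ⇒ λ = −ln(0.27)/12.6 = 0.103915.
Mean = 1/λ = 9.62322 minutes.

9.623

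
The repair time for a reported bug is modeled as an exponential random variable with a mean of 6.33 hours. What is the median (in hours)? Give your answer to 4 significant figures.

4.388

The rate is λ = 1/6.33 = 0.157978 per hour.
Set 1 − e^(−λt) = 0.5, so t = −ln(0.5)/λ = 0.69315/0.157978 ≈ 4.38762 hours.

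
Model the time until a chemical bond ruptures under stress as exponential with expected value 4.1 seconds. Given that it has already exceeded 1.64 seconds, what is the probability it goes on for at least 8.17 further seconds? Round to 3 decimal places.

0.136

The rate is λ = 1/4.1 = 0.243902 per second.
P(X > s+t | X > s) = e^(−λ(s+t))/e^(−λs) = e^(−λt), independent of s = 1.64.
P(X > 8.17) = e^(−1.9927) ≈ 0.136.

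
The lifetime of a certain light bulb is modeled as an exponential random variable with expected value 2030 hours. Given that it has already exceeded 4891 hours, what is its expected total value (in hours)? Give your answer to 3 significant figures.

The rate is λ = 1/2030 = 0.000492611 per hour.
By memorylessness, E[X | X > 4891] = 4891 + 1/λ = 4891 + 2030 = 6921 hours.

6920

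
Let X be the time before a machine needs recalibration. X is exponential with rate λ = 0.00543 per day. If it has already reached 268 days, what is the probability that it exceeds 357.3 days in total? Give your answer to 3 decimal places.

0.616

The exponential is memoryless, so the remaining time is again Exp(λ): the condition X > 268 is irrelevant.
P(X > 89.3) = e^(−0.4849) ≈ 0.616.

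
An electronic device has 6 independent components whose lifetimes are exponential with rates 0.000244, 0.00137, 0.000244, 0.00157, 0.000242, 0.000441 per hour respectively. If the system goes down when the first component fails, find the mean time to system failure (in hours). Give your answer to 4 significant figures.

243.2

The time to first failure is exponential with rate Σλ = 0.000244 + 0.00137 + 0.000244 + 0.00157 + 0.000242 + 0.000441 = 0.004111.
E[min] = 1/Σλ = 1/0.004111 = 243.25 hours.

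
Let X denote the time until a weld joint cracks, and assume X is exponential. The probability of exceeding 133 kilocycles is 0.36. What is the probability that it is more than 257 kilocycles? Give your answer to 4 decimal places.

0.1389

e^(−λ·133) = 0.36 ⇒ λ = −ln(0.36)/133 = 0.00768159.
P(X > 257) = e^(−0.00768159·257) = e^(−1.9742) ≈ 0.1389.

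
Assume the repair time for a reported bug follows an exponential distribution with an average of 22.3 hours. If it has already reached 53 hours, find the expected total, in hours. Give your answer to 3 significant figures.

75.3

The rate is λ = 1/22.3 = 0.044843 per hour.
By memorylessness, E[X | X > 53] = 53 + 1/λ = 53 + 22.3 = 75.3 hours.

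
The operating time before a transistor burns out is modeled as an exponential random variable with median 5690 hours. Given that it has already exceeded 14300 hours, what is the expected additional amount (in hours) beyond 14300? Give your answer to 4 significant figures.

8209

For an exponential, median = ln(2)/λ, so λ = ln 2 / 5690 = 0.000121818 per hour.
By memorylessness, the remaining amount past any threshold is again Exp(λ) with mean 1/λ = 8208.93 hours.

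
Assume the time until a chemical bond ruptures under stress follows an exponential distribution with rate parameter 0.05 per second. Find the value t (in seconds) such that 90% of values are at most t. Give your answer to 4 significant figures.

46.05

Set 1 − e^(−λt) = 0.9, so t = −ln(0.1)/λ = 2.3026/0.05 ≈ 46.0517 seconds.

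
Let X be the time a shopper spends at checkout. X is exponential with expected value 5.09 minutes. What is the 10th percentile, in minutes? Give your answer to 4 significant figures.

0.5363

The rate is λ = 1/5.09 = 0.196464 per minute.
Set 1 − e^(−λt) = 0.1, so t = −ln(0.9)/λ = 0.10536/0.196464 ≈ 0.536285 minutes.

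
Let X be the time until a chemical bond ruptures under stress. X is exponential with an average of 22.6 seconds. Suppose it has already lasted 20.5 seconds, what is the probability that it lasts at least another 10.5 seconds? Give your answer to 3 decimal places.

0.628

The rate is λ = 1/22.6 = 0.0442478 per second.
The exponential is memoryless, so the remaining time is again Exp(λ): the condition X > 20.5 is irrelevant.
P(X > 10.5) = e^(−0.4646) ≈ 0.628.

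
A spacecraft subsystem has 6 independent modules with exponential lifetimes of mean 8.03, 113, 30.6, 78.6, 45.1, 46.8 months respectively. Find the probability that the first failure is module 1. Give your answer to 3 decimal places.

0.560

Rates: λ_i = 1/mean_i → 0.124533, 0.00884956, 0.0326797, 0.0127226, 0.0221729, 0.0213675; Σλ = 0.222325.
P(module 1 first) = λ_1/Σλ = 0.124533/0.222325 ≈ 0.560.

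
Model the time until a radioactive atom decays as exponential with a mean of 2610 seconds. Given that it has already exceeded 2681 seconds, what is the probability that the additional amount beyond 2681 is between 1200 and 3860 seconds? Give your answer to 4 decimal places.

0.4035

The rate is λ = 1/2610 = 0.000383142 per second.
Memoryless: the residual past 2681 is again Exp(λ).
P(1200 < residual < 3860) = e^(−λ·1200) − e^(−λ·3860) = 0.63143 − 0.22788 ≈ 0.4035.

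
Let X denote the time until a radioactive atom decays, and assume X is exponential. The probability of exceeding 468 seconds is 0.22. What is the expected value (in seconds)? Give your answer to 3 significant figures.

e^(−λ·468) = 0.22 ⇒ λ = −ln(0.22)/468 = 0.00323532.
Mean = 1/λ = 309.089 seconds.

309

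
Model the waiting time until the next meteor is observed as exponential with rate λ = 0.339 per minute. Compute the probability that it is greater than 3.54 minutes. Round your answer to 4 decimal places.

P(X > 3.54) = e^(−λ·3.54) = e^(−1.2001) ≈ 0.3012.

0.3012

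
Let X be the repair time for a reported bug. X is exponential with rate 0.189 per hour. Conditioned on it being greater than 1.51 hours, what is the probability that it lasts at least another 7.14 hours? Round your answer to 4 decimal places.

P(X > s+t | X > s) = e^(−λ(s+t))/e^(−λs) = e^(−λt), independent of s = 1.51.
P(X > 7.14) = e^(−1.3495) ≈ 0.2594.

0.2594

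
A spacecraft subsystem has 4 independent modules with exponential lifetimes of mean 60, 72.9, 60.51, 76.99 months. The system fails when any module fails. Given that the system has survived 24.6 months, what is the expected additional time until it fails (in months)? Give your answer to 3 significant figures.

First-failure rate Σλ = 1/60 + 1/72.9 + 1/60.51 + 1/76.99 = 0.059899.
By memorylessness the expected residual is 1/Σλ = 16.6948 months, regardless of the 24.6 already elapsed.

16.7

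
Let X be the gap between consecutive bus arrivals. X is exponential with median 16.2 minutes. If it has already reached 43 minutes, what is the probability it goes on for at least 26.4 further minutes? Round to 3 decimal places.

For an exponential, median = ln(2)/λ, so λ = ln 2 / 16.2 = 0.0427869 per minute.
By the memoryless property, P(X > 43+26.4 | X > 43) = P(X > 26.4).
P(X > 26.4) = e^(−1.1296) ≈ 0.323.

0.323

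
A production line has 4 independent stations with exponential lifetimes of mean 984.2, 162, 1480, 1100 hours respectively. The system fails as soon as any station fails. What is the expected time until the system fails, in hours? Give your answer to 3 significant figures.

114

The first failure time is exponential with rate Σλ_i = 1/984.2 + 1/162 + 1/1480 + 1/1100 = 0.00877366 per hour.
E[min] = 1/Σλ = 1/0.00877366 = 113.978 hours.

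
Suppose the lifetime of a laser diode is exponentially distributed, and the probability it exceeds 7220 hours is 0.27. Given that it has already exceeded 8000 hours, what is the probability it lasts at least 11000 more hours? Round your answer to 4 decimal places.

From e^(−λ·7220) = 0.27, λ = −ln(0.27)/7220 = 0.000181348.
Memoryless: P(X > 8000+11000 | X > 8000) = P(X > 11000) = e^(−0.000181348·11000) ≈ 0.1360.

0.1360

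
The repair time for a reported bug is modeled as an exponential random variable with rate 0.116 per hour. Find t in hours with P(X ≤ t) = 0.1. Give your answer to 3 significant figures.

0.908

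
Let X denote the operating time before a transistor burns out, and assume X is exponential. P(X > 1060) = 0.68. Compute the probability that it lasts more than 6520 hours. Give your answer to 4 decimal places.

0.0933

e^(−λ·1060) = 0.68 ⇒ λ = −ln(0.68)/1060 = 0.000363833.
P(X > 6520) = e^(−0.000363833·6520) = e^(−2.3722) ≈ 0.0933.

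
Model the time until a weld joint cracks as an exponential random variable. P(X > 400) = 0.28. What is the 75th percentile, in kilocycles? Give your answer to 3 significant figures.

e^(−λ·400) = 0.28 ⇒ λ = −ln(0.28)/400 = 0.00318241.
75th percentile: 1 − e^(−λt) = 0.75, t = −ln(0.25)/λ = 435.611 kilocycles.

436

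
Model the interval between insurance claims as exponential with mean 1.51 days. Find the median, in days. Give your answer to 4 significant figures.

The rate is λ = 1/1.51 = 0.662252 per day.
Set 1 − e^(−λt) = 0.5, so t = −ln(0.5)/λ = 0.69315/0.662252 ≈ 1.04665 days.

1.047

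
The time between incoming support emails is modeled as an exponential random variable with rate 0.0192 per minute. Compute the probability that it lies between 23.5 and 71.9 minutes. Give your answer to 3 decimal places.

0.385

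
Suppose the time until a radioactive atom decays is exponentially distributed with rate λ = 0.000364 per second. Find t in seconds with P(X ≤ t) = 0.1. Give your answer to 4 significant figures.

Set 1 − e^(−λt) = 0.1, so t = −ln(0.9)/λ = 0.10536/0.000364 ≈ 289.452 seconds.

289.5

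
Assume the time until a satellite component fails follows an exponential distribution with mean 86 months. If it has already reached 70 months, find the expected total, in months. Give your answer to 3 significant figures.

The rate is λ = 1/86 = 0.0116279 per month.
By memorylessness, E[X | X > 70] = 70 + 1/λ = 70 + 86 = 156 months.

156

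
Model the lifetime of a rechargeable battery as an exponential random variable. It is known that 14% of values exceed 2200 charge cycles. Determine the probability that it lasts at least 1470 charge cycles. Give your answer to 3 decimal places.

e^(−λ·2200) = 0.14 ⇒ λ = −ln(0.14)/2200 = 0.000893688.
P(X > 1470) = e^(−0.000893688·1470) = e^(−1.3137) ≈ 0.269.

0.269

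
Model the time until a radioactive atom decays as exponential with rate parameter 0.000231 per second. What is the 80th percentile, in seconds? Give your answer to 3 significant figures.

Set 1 − e^(−λt) = 0.8, so t = −ln(0.2)/λ = 1.6094/0.000231 ≈ 6967.26 seconds.

6970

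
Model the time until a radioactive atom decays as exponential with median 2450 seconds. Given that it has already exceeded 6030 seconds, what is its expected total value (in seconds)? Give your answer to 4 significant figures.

9565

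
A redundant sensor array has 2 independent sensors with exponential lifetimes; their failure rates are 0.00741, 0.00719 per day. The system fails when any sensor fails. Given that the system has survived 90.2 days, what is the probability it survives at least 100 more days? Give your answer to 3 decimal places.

0.232

Time to first failure ~ Exp(Σλ) with Σλ = 0.0146.
By memorylessness, P(T > 90.2+100 | T > 90.2) = P(T > 100) = e^(−0.0146·100) ≈ 0.232.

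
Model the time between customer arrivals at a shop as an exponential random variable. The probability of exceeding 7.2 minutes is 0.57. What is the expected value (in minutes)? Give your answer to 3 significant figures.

12.8

e^(−λ·7.2) = 0.57 ⇒ λ = −ln(0.57)/7.2 = 0.0780721.
Mean = 1/λ = 12.8087 minutes.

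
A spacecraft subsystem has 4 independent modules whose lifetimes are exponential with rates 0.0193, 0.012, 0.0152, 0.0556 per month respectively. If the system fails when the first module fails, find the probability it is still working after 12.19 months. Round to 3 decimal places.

0.288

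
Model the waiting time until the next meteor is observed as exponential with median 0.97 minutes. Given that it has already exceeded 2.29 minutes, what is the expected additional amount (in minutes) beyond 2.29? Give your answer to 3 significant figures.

For an exponential, median = ln(2)/λ, so λ = ln 2 / 0.97 = 0.714585 per minute.
By memorylessness, the remaining amount past any threshold is again Exp(λ) with mean 1/λ = 1.39941 minutes.

1.40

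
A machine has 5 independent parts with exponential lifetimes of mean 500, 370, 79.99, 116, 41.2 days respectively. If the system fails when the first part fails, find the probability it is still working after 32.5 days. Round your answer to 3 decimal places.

0.196

The first failure time is exponential with rate Σλ_i = 1/500 + 1/370 + 1/79.99 + 1/116 + 1/41.2 = 0.0500968 per day.
P(min > 32.5) = e^(−0.0500968·32.5) = e^(−1.6281) ≈ 0.196.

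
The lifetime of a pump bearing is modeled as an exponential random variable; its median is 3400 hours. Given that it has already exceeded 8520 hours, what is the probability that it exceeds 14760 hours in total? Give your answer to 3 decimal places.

0.280

For an exponential, median = ln(2)/λ, so λ = ln 2 / 3400 = 0.000203867 per hour.
By the memoryless property, P(X > 8520+6240 | X > 8520) = P(X > 6240).
P(X > 6240) = e^(−1.2721) ≈ 0.280.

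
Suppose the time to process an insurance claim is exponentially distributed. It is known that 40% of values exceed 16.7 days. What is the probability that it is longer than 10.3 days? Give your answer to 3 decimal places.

0.568

e^(−λ·16.7) = 0.40 ⇒ λ = −ln(0.40)/16.7 = 0.0548677.
P(X > 10.3) = e^(−0.0548677·10.3) = e^(−0.56514) ≈ 0.568.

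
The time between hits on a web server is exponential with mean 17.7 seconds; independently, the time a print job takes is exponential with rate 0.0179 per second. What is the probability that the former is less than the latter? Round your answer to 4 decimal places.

λ_1 = 1/17.7 = 0.0564972, λ_2 = 0.0179.
For independent exponentials, P(the former < the latter) = λ_1/(λ_1+λ_2) = 0.0564972/0.0743972 ≈ 0.7594.

0.7594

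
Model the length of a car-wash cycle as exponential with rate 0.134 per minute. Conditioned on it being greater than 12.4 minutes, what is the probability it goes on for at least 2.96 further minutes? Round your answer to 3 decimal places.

The exponential is memoryless, so the remaining time is again Exp(λ): the condition X > 12.4 is irrelevant.
P(X > 2.96) = e^(−0.39664) ≈ 0.673.

0.673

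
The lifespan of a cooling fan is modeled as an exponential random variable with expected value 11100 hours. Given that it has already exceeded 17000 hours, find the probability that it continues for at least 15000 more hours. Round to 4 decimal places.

The rate is λ = 1/11100 = 0.0000900901 per hour.
The exponential is memoryless, so the remaining time is again Exp(λ): the condition X > 17000 is irrelevant.
P(X > 15000) = e^(−1.3514) ≈ 0.2589.

0.2589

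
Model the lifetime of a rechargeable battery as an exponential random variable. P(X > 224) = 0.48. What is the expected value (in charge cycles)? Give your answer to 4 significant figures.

305.2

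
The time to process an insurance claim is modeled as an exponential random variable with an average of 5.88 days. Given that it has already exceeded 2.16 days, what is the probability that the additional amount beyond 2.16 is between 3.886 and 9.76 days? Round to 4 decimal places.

0.3262

The rate is λ = 1/5.88 = 0.170068 per day.
Memoryless: the residual past 2.16 is again Exp(λ).
P(3.886 < residual < 9.76) = e^(−λ·3.886) − e^(−λ·9.76) = 0.51639 − 0.19016 ≈ 0.3262.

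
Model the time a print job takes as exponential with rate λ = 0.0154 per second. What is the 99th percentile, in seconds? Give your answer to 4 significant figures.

299.0

Set 1 − e^(−λt) = 0.99, so t = −ln(0.01)/λ = 4.6052/0.0154 ≈ 299.037 seconds.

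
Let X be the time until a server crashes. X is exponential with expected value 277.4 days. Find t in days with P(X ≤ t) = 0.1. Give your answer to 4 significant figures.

29.23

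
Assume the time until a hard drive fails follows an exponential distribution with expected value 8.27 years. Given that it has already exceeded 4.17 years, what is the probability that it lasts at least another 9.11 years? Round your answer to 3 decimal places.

The rate is λ = 1/8.27 = 0.120919 per year.
P(X > s+t | X > s) = e^(−λ(s+t))/e^(−λs) = e^(−λt), independent of s = 4.17.
P(X > 9.11) = e^(−1.1016) ≈ 0.332.

0.332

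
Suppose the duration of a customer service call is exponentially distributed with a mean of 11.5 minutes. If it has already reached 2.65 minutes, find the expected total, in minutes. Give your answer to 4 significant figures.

The rate is λ = 1/11.5 = 0.0869565 per minute.
By memorylessness, E[X | X > 2.65] = 2.65 + 1/λ = 2.65 + 11.5 = 14.15 minutes.

14.15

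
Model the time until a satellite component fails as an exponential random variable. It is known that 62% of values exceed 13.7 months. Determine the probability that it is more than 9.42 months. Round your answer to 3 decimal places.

0.720

e^(−λ·13.7) = 0.62 ⇒ λ = −ln(0.62)/13.7 = 0.0348931.
P(X > 9.42) = e^(−0.0348931·9.42) = e^(−0.32869) ≈ 0.720.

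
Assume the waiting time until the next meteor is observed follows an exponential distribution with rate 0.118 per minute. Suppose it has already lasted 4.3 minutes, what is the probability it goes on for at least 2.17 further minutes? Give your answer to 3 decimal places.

By the memoryless property, P(X > 4.3+2.17 | X > 4.3) = P(X > 2.17).
P(X > 2.17) = e^(−0.25606) ≈ 0.774.

0.774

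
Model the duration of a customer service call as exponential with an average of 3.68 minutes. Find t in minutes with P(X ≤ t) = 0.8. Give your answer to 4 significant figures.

5.923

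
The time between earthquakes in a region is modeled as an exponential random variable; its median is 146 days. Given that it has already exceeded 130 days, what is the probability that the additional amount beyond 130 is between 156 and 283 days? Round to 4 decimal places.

For an exponential, median = ln(2)/λ, so λ = ln 2 / 146 = 0.00474758 per day.
Memoryless: the residual past 130 is again Exp(λ).
P(156 < residual < 283) = e^(−λ·156) − e^(−λ·283) = 0.47682 − 0.26091 ≈ 0.2159.

0.2159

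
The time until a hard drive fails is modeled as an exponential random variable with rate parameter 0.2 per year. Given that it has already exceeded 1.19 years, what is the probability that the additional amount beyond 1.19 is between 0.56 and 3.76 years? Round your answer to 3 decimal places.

Memoryless: the residual past 1.19 is again Exp(λ).
P(0.56 < residual < 3.76) = e^(−λ·0.56) − e^(−λ·3.76) = 0.89404 − 0.47142 ≈ 0.423.

0.423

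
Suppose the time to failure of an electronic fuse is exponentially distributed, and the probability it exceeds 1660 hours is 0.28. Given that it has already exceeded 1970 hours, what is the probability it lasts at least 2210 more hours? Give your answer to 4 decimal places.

0.1836

From e^(−λ·1660) = 0.28, λ = −ln(0.28)/1660 = 0.000766847.
Memoryless: P(X > 1970+2210 | X > 1970) = P(X > 2210) = e^(−0.000766847·2210) ≈ 0.1836.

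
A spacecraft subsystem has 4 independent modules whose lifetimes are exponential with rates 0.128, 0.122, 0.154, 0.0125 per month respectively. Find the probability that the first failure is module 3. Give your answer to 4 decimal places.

The time to first failure is exponential with rate Σλ = 0.128 + 0.122 + 0.154 + 0.0125 = 0.4165.
P(module 3 first) = λ_3/Σλ = 0.154/0.4165 ≈ 0.3697.

0.3697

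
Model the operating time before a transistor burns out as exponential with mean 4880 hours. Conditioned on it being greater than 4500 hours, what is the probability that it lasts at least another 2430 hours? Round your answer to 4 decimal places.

0.6078

The rate is λ = 1/4880 = 0.000204918 per hour.
P(X > s+t | X > s) = e^(−λ(s+t))/e^(−λs) = e^(−λt), independent of s = 4500.
P(X > 2430) = e^(−0.49795) ≈ 0.6078.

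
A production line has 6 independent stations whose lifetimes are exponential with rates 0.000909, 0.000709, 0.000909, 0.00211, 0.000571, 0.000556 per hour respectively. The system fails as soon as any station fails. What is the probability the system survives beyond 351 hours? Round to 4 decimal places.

The time to first failure is exponential with rate Σλ = 0.000909 + 0.000709 + 0.000909 + 0.00211 + 0.000571 + 0.000556 = 0.005764.
P(min > 351) = e^(−0.005764·351) = e^(−2.0232) ≈ 0.1322.

0.1322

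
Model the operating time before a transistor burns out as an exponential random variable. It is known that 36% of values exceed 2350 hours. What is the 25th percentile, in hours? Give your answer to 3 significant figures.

e^(−λ·2350) = 0.36 ⇒ λ = −ln(0.36)/2350 = 0.000434745.
25th percentile: 1 − e^(−λt) = 0.25, t = −ln(0.75)/λ = 661.726 hours.

662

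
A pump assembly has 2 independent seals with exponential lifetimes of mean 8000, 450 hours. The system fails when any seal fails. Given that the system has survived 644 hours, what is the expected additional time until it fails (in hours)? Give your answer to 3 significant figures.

First-failure rate Σλ = 1/8000 + 1/450 = 0.00234722.
By memorylessness the expected residual is 1/Σλ = 426.036 hours, regardless of the 644 already elapsed.

426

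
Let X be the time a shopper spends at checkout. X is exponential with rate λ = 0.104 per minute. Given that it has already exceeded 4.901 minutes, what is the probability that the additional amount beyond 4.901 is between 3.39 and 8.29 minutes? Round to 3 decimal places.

Memoryless: the residual past 4.901 is again Exp(λ).
P(3.39 < residual < 8.29) = e^(−λ·3.39) − e^(−λ·8.29) = 0.70289 − 0.42225 ≈ 0.281.

0.281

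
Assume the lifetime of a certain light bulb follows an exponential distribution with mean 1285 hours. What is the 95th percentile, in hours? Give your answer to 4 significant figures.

The rate is λ = 1/1285 = 0.00077821 per hour.
Set 1 − e^(−λt) = 0.95, so t = −ln(0.05)/λ = 2.9957/0.00077821 ≈ 3849.52 hours.

3850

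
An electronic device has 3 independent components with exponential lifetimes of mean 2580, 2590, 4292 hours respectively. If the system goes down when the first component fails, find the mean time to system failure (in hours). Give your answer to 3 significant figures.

993

The first failure time is exponential with rate Σλ_i = 1/2580 + 1/2590 + 1/4292 = 0.00100669 per hour.
E[min] = 1/Σλ = 1/0.00100669 = 993.356 hours.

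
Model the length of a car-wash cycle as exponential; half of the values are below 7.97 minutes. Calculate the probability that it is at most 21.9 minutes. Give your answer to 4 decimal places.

0.8511

For an exponential, median = ln(2)/λ, so λ = ln 2 / 7.97 = 0.0869695 per minute.
P(X ≤ 21.9) = 1 − e^(−λ·21.9) = 1 − e^(−1.9046) ≈ 0.8511.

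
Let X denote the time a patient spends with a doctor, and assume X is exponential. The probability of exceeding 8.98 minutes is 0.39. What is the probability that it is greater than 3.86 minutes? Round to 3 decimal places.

e^(−λ·8.98) = 0.39 ⇒ λ = −ln(0.39)/8.98 = 0.104856.
P(X > 3.86) = e^(−0.104856·3.86) = e^(−0.40474) ≈ 0.667.

0.667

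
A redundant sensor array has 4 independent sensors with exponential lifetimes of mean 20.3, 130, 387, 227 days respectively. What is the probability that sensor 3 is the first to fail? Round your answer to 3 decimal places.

Rates: λ_i = 1/mean_i → 0.0492611, 0.00769231, 0.00258398, 0.00440529; Σλ = 0.0639427.
P(sensor 3 first) = λ_3/Σλ = 0.00258398/0.0639427 ≈ 0.040.

0.040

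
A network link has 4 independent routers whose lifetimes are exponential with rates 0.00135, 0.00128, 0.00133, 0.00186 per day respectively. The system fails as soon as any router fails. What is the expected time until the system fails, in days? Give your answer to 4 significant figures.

171.8

The time to first failure is exponential with rate Σλ = 0.00135 + 0.00128 + 0.00133 + 0.00186 = 0.00582.
E[min] = 1/Σλ = 1/0.00582 = 171.821 days.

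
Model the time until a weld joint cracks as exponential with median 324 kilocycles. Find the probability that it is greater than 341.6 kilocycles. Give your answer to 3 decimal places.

For an exponential, median = ln(2)/λ, so λ = ln 2 / 324 = 0.00213934 per kilocycle.
P(X > 341.6) = e^(−λ·341.6) = e^(−0.7308) ≈ 0.482.

0.482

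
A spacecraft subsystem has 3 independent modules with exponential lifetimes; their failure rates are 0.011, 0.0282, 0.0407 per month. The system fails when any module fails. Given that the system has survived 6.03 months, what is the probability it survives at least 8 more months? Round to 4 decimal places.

0.5277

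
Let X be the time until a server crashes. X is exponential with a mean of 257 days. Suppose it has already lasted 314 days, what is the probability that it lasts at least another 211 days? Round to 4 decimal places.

The rate is λ = 1/257 = 0.00389105 per day.
By the memoryless property, P(X > 314+211 | X > 314) = P(X > 211).
P(X > 211) = e^(−0.82101) ≈ 0.4400.

0.4400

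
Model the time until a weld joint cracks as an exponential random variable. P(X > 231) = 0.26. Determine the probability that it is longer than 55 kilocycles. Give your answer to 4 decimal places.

0.7256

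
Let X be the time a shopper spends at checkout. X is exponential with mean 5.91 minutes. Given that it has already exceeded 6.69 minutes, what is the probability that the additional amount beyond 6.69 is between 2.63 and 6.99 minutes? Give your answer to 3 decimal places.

0.334

The rate is λ = 1/5.91 = 0.169205 per minute.
Memoryless: the residual past 6.69 is again Exp(λ).
P(2.63 < residual < 6.99) = e^(−λ·2.63) − e^(−λ·6.99) = 0.64082 − 0.30644 ≈ 0.334.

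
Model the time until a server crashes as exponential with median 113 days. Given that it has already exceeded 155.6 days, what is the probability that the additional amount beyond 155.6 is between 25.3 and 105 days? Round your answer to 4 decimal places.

0.3311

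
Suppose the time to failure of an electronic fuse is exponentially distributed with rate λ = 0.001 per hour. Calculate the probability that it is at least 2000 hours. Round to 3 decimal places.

P(X > 2000) = e^(−λ·2000) = e^(−2) ≈ 0.135.

0.135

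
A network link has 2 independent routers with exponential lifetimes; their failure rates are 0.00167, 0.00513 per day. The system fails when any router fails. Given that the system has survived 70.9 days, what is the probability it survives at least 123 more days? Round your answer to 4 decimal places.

0.4333

Time to first failure ~ Exp(Σλ) with Σλ = 0.0068.
By memorylessness, P(T > 70.9+123 | T > 70.9) = P(T > 123) = e^(−0.0068·123) ≈ 0.4333.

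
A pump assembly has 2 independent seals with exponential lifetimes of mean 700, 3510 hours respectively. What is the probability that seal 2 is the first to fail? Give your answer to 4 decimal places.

Rates: λ_i = 1/mean_i → 0.00142857, 0.0002849; Σλ = 0.00171347.
P(seal 2 first) = λ_2/Σλ = 0.0002849/0.00171347 ≈ 0.1663.

0.1663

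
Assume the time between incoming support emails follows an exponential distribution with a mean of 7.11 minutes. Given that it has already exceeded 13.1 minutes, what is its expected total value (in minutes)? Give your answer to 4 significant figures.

20.21

The rate is λ = 1/7.11 = 0.140647 per minute.
By memorylessness, E[X | X > 13.1] = 13.1 + 1/λ = 13.1 + 7.11 = 20.21 minutes.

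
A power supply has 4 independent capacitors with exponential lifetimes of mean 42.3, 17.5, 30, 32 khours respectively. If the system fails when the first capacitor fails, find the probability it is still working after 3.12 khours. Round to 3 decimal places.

The first failure time is exponential with rate Σλ_i = 1/42.3 + 1/17.5 + 1/30 + 1/32 = 0.145367 per khour.
P(min > 3.12) = e^(−0.145367·3.12) = e^(−0.45354) ≈ 0.635.

0.635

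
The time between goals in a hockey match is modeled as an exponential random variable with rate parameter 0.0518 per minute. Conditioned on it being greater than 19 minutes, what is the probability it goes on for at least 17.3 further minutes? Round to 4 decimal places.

0.4081

P(X > s+t | X > s) = e^(−λ(s+t))/e^(−λs) = e^(−λt), independent of s = 19.
P(X > 17.3) = e^(−0.89614) ≈ 0.4081.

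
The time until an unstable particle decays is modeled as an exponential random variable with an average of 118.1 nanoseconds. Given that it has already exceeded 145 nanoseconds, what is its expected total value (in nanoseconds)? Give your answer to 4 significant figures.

263.1

The rate is λ = 1/118.1 = 0.0084674 per nanosecond.
By memorylessness, E[X | X > 145] = 145 + 1/λ = 145 + 118.1 = 263.1 nanoseconds.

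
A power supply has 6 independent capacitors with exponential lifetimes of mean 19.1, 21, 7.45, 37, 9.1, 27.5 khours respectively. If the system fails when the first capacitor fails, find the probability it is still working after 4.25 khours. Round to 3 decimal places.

0.177

The first failure time is exponential with rate Σλ_i = 1/19.1 + 1/21 + 1/7.45 + 1/37 + 1/9.1 + 1/27.5 = 0.407484 per khour.
P(min > 4.25) = e^(−0.407484·4.25) = e^(−1.7318) ≈ 0.177.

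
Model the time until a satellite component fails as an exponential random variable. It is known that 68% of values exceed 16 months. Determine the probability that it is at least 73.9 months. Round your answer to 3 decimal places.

e^(−λ·16) = 0.68 ⇒ λ = −ln(0.68)/16 = 0.0241039.
P(X > 73.9) = e^(−0.0241039·73.9) = e^(−1.7813) ≈ 0.168.

0.168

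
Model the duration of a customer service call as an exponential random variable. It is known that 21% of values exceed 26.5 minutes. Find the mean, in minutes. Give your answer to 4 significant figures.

16.98

e^(−λ·26.5) = 0.21 ⇒ λ = −ln(0.21)/26.5 = 0.0588924.
Mean = 1/λ = 16.9801 minutes.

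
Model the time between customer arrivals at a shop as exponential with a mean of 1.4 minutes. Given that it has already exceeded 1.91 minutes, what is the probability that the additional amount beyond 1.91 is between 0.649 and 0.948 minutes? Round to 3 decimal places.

0.121

The rate is λ = 1/1.4 = 0.714286 per minute.
Memoryless: the residual past 1.91 is again Exp(λ).
P(0.649 < residual < 0.948) = e^(−λ·0.649) − e^(−λ·0.948) = 0.62903 − 0.50807 ≈ 0.121.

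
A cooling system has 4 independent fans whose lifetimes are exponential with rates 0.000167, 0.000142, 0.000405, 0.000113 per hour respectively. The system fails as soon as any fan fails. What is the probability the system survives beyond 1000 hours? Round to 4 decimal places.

The time to first failure is exponential with rate Σλ = 0.000167 + 0.000142 + 0.000405 + 0.000113 = 0.000827.
P(min > 1000) = e^(−0.000827·1000) = e^(−0.827) ≈ 0.4374.

0.4374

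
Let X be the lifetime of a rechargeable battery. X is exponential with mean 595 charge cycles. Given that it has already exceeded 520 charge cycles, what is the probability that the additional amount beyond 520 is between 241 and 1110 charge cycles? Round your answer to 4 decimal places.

0.5121

The rate is λ = 1/595 = 0.00168067 per charge cycle.
Memoryless: the residual past 520 is again Exp(λ).
P(241 < residual < 1110) = e^(−λ·241) − e^(−λ·1110) = 0.66695 − 0.15481 ≈ 0.5121.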